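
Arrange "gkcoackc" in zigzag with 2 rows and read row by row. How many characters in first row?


Zigzag "gkcoackc" into 2 rows:
Placing characters:
  'g' => row 0
  'k' => row 1
  'c' => row 0
  'o' => row 1
  'a' => row 0
  'c' => row 1
  'k' => row 0
  'c' => row 1
Rows:
  Row 0: "gcak"
  Row 1: "kocc"
First row length: 4

4


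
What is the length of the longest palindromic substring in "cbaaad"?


Input: "cbaaad"
Checking substrings for palindromes:
  [2:5] "aaa" (len 3) => palindrome
  [2:4] "aa" (len 2) => palindrome
  [3:5] "aa" (len 2) => palindrome
Longest palindromic substring: "aaa" with length 3

3


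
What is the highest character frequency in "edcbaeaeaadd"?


Input: edcbaeaeaadd
Character counts:
  'a': 4
  'b': 1
  'c': 1
  'd': 3
  'e': 3
Maximum frequency: 4

4


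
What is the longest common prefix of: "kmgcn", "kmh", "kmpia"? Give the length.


Words: kmgcn, kmh, kmpia
  Position 0: all 'k' => match
  Position 1: all 'm' => match
  Position 2: ('g', 'h', 'p') => mismatch, stop
LCP = "km" (length 2)

2


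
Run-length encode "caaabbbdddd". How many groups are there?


Input: caaabbbdddd
Scanning for consecutive runs:
  Group 1: 'c' x 1 (positions 0-0)
  Group 2: 'a' x 3 (positions 1-3)
  Group 3: 'b' x 3 (positions 4-6)
  Group 4: 'd' x 4 (positions 7-10)
Total groups: 4

4


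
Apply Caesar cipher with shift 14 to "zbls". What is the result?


Caesar cipher: shift "zbls" by 14
  'z' (pos 25) + 14 = pos 13 = 'n'
  'b' (pos 1) + 14 = pos 15 = 'p'
  'l' (pos 11) + 14 = pos 25 = 'z'
  's' (pos 18) + 14 = pos 6 = 'g'
Result: npzg

npzg


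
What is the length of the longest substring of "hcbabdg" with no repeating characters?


Input: "hcbabdg"
Sliding window (track last position of each char):
  Position 0 ('h'): window [0,0] length 1 -- new best
  Position 1 ('c'): window [0,1] length 2 -- new best
  Position 2 ('b'): window [0,2] length 3 -- new best
  Position 3 ('a'): window [0,3] length 4 -- new best
  Position 4 ('b'): repeat (last at 2), move window start to 3
  Position 4 ('b'): window [3,4] length 2
  Position 5 ('d'): window [3,5] length 3
  Position 6 ('g'): window [3,6] length 4
Longest substring with no repeats: "hcba" with length 4

4


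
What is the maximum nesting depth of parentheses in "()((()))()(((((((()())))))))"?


Input: "()((()))()(((((((()())))))))"
Tracking depth:
  Position 0 '(': depth becomes 1
  Position 1 ')': depth becomes 0
  Position 2 '(': depth becomes 1
  Position 3 '(': depth becomes 2
  Position 4 '(': depth becomes 3
  Position 5 ')': depth becomes 2
  Position 6 ')': depth becomes 1
  Position 7 ')': depth becomes 0
  Position 8 '(': depth becomes 1
  Position 9 ')': depth becomes 0
  Position 10 '(': depth becomes 1
  Position 11 '(': depth becomes 2
  Position 12 '(': depth becomes 3
  Position 13 '(': depth becomes 4
  Position 14 '(': depth becomes 5
  Position 15 '(': depth becomes 6
  Position 16 '(': depth becomes 7
  Position 17 '(': depth becomes 8
  Position 18 ')': depth becomes 7
  Position 19 '(': depth becomes 8
  Position 20 ')': depth becomes 7
  Position 21 ')': depth becomes 6
  Position 22 ')': depth becomes 5
  Position 23 ')': depth becomes 4
  Position 24 ')': depth becomes 3
  Position 25 ')': depth becomes 2
  Position 26 ')': depth becomes 1
  Position 27 ')': depth becomes 0
Maximum depth reached: 8

8


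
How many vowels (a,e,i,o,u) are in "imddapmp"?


Input: imddapmp
Checking each character:
  'i' at position 0: vowel (running total: 1)
  'm' at position 1: consonant
  'd' at position 2: consonant
  'd' at position 3: consonant
  'a' at position 4: vowel (running total: 2)
  'p' at position 5: consonant
  'm' at position 6: consonant
  'p' at position 7: consonant
Total vowels: 2

2


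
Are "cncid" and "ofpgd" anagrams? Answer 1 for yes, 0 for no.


Strings: "cncid", "ofpgd"
Sorted first:  ccdin
Sorted second: dfgop
Differ at position 0: 'c' vs 'd' => not anagrams

0


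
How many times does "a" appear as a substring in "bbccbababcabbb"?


Searching for "a" in "bbccbababcabbb"
Scanning each position:
  Position 0: "b" => no
  Position 1: "b" => no
  Position 2: "c" => no
  Position 3: "c" => no
  Position 4: "b" => no
  Position 5: "a" => MATCH
  Position 6: "b" => no
  Position 7: "a" => MATCH
  Position 8: "b" => no
  Position 9: "c" => no
  Position 10: "a" => MATCH
  Position 11: "b" => no
  Position 12: "b" => no
  Position 13: "b" => no
Total occurrences: 3

3


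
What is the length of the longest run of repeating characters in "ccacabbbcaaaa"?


Input: "ccacabbbcaaaa"
Scanning for longest run:
  Position 1 ('c'): continues run of 'c', length=2
  Position 2 ('a'): new char, reset run to 1
  Position 3 ('c'): new char, reset run to 1
  Position 4 ('a'): new char, reset run to 1
  Position 5 ('b'): new char, reset run to 1
  Position 6 ('b'): continues run of 'b', length=2
  Position 7 ('b'): continues run of 'b', length=3
  Position 8 ('c'): new char, reset run to 1
  Position 9 ('a'): new char, reset run to 1
  Position 10 ('a'): continues run of 'a', length=2
  Position 11 ('a'): continues run of 'a', length=3
  Position 12 ('a'): continues run of 'a', length=4
Longest run: 'a' with length 4

4


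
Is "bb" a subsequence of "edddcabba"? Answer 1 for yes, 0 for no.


Check if "bb" is a subsequence of "edddcabba"
Greedy scan:
  Position 0 ('e'): no match needed
  Position 1 ('d'): no match needed
  Position 2 ('d'): no match needed
  Position 3 ('d'): no match needed
  Position 4 ('c'): no match needed
  Position 5 ('a'): no match needed
  Position 6 ('b'): matches sub[0] = 'b'
  Position 7 ('b'): matches sub[1] = 'b'
  Position 8 ('a'): no match needed
All 2 characters matched => is a subsequence

1


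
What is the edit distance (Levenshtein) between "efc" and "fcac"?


Computing edit distance: "efc" -> "fcac"
DP table:
           f    c    a    c
      0    1    2    3    4
  e   1    1    2    3    4
  f   2    1    2    3    4
  c   3    2    1    2    3
Edit distance = dp[3][4] = 3

3


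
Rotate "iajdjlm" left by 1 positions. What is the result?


Input: "iajdjlm", rotate left by 1
First 1 characters: "i"
Remaining characters: "ajdjlm"
Concatenate remaining + first: "ajdjlm" + "i" = "ajdjlmi"

ajdjlmi


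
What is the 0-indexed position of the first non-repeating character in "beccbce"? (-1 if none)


Input: beccbce
Character frequencies:
  'b': 2
  'c': 3
  'e': 2
Scanning left to right for freq == 1:
  Position 0 ('b'): freq=2, skip
  Position 1 ('e'): freq=2, skip
  Position 2 ('c'): freq=3, skip
  Position 3 ('c'): freq=3, skip
  Position 4 ('b'): freq=2, skip
  Position 5 ('c'): freq=3, skip
  Position 6 ('e'): freq=2, skip
  No unique character found => answer = -1

-1


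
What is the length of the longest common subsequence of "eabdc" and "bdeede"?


LCS of "eabdc" and "bdeede"
DP table:
           b    d    e    e    d    e
      0    0    0    0    0    0    0
  e   0    0    0    1    1    1    1
  a   0    0    0    1    1    1    1
  b   0    1    1    1    1    1    1
  d   0    1    2    2    2    2    2
  c   0    1    2    2    2    2    2
LCS length = dp[5][6] = 2

2


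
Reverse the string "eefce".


Input: eefce
Reading characters right to left:
  Position 4: 'e'
  Position 3: 'c'
  Position 2: 'f'
  Position 1: 'e'
  Position 0: 'e'
Reversed: ecfee

ecfee


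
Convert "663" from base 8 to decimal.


Input: "663" in base 8
Positional expansion:
  Digit '6' (value 6) x 8^2 = 384
  Digit '6' (value 6) x 8^1 = 48
  Digit '3' (value 3) x 8^0 = 3
Sum = 435

435


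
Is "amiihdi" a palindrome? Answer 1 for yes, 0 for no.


Input: amiihdi
Reversed: idhiima
  Compare pos 0 ('a') with pos 6 ('i'): MISMATCH
  Compare pos 1 ('m') with pos 5 ('d'): MISMATCH
  Compare pos 2 ('i') with pos 4 ('h'): MISMATCH
Result: not a palindrome

0


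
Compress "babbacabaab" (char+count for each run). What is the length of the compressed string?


Input: babbacabaab
Runs:
  'b' x 1 => "b1"
  'a' x 1 => "a1"
  'b' x 2 => "b2"
  'a' x 1 => "a1"
  'c' x 1 => "c1"
  'a' x 1 => "a1"
  'b' x 1 => "b1"
  'a' x 2 => "a2"
  'b' x 1 => "b1"
Compressed: "b1a1b2a1c1a1b1a2b1"
Compressed length: 18

18


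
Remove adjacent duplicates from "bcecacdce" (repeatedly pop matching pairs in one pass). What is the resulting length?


Input: bcecacdce
Stack-based adjacent duplicate removal:
  Read 'b': push. Stack: b
  Read 'c': push. Stack: bc
  Read 'e': push. Stack: bce
  Read 'c': push. Stack: bcec
  Read 'a': push. Stack: bceca
  Read 'c': push. Stack: bcecac
  Read 'd': push. Stack: bcecacd
  Read 'c': push. Stack: bcecacdc
  Read 'e': push. Stack: bcecacdce
Final stack: "bcecacdce" (length 9)

9


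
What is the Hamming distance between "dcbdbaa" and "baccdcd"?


Comparing "dcbdbaa" and "baccdcd" position by position:
  Position 0: 'd' vs 'b' => differ
  Position 1: 'c' vs 'a' => differ
  Position 2: 'b' vs 'c' => differ
  Position 3: 'd' vs 'c' => differ
  Position 4: 'b' vs 'd' => differ
  Position 5: 'a' vs 'c' => differ
  Position 6: 'a' vs 'd' => differ
Total differences (Hamming distance): 7

7


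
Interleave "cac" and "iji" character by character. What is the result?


Interleaving "cac" and "iji":
  Position 0: 'c' from first, 'i' from second => "ci"
  Position 1: 'a' from first, 'j' from second => "aj"
  Position 2: 'c' from first, 'i' from second => "ci"
Result: ciajci

ciajci


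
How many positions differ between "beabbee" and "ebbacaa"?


Comparing "beabbee" and "ebbacaa" position by position:
  Position 0: 'b' vs 'e' => DIFFER
  Position 1: 'e' vs 'b' => DIFFER
  Position 2: 'a' vs 'b' => DIFFER
  Position 3: 'b' vs 'a' => DIFFER
  Position 4: 'b' vs 'c' => DIFFER
  Position 5: 'e' vs 'a' => DIFFER
  Position 6: 'e' vs 'a' => DIFFER
Positions that differ: 7

7


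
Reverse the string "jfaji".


Input: jfaji
Reading characters right to left:
  Position 4: 'i'
  Position 3: 'j'
  Position 2: 'a'
  Position 1: 'f'
  Position 0: 'j'
Reversed: ijafj

ijafj


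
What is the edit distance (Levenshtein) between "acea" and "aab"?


Computing edit distance: "acea" -> "aab"
DP table:
           a    a    b
      0    1    2    3
  a   1    0    1    2
  c   2    1    1    2
  e   3    2    2    2
  a   4    3    2    3
Edit distance = dp[4][3] = 3

3


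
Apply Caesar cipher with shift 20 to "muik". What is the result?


Caesar cipher: shift "muik" by 20
  'm' (pos 12) + 20 = pos 6 = 'g'
  'u' (pos 20) + 20 = pos 14 = 'o'
  'i' (pos 8) + 20 = pos 2 = 'c'
  'k' (pos 10) + 20 = pos 4 = 'e'
Result: goce

goce


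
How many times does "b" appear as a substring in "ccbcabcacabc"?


Searching for "b" in "ccbcabcacabc"
Scanning each position:
  Position 0: "c" => no
  Position 1: "c" => no
  Position 2: "b" => MATCH
  Position 3: "c" => no
  Position 4: "a" => no
  Position 5: "b" => MATCH
  Position 6: "c" => no
  Position 7: "a" => no
  Position 8: "c" => no
  Position 9: "a" => no
  Position 10: "b" => MATCH
  Position 11: "c" => no
Total occurrences: 3

3


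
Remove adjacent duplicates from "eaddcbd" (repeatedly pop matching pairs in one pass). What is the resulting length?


Input: eaddcbd
Stack-based adjacent duplicate removal:
  Read 'e': push. Stack: e
  Read 'a': push. Stack: ea
  Read 'd': push. Stack: ead
  Read 'd': matches stack top 'd' => pop. Stack: ea
  Read 'c': push. Stack: eac
  Read 'b': push. Stack: eacb
  Read 'd': push. Stack: eacbd
Final stack: "eacbd" (length 5)

5


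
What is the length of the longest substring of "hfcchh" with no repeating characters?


Input: "hfcchh"
Sliding window (track last position of each char):
  Position 0 ('h'): window [0,0] length 1 -- new best
  Position 1 ('f'): window [0,1] length 2 -- new best
  Position 2 ('c'): window [0,2] length 3 -- new best
  Position 3 ('c'): repeat (last at 2), move window start to 3
  Position 3 ('c'): window [3,3] length 1
  Position 4 ('h'): window [3,4] length 2
  Position 5 ('h'): repeat (last at 4), move window start to 5
  Position 5 ('h'): window [5,5] length 1
Longest substring with no repeats: "hfc" with length 3

3


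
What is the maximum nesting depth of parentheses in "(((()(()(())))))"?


Input: "(((()(()(())))))"
Tracking depth:
  Position 0 '(': depth becomes 1
  Position 1 '(': depth becomes 2
  Position 2 '(': depth becomes 3
  Position 3 '(': depth becomes 4
  Position 4 ')': depth becomes 3
  Position 5 '(': depth becomes 4
  Position 6 '(': depth becomes 5
  Position 7 ')': depth becomes 4
  Position 8 '(': depth becomes 5
  Position 9 '(': depth becomes 6
  Position 10 ')': depth becomes 5
  Position 11 ')': depth becomes 4
  Position 12 ')': depth becomes 3
  Position 13 ')': depth becomes 2
  Position 14 ')': depth becomes 1
  Position 15 ')': depth becomes 0
Maximum depth reached: 6

6


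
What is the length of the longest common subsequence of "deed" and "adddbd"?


LCS of "deed" and "adddbd"
DP table:
           a    d    d    d    b    d
      0    0    0    0    0    0    0
  d   0    0    1    1    1    1    1
  e   0    0    1    1    1    1    1
  e   0    0    1    1    1    1    1
  d   0    0    1    2    2    2    2
LCS length = dp[4][6] = 2

2


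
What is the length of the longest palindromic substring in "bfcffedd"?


Input: "bfcffedd"
Checking substrings for palindromes:
  [1:4] "fcf" (len 3) => palindrome
  [3:5] "ff" (len 2) => palindrome
  [6:8] "dd" (len 2) => palindrome
Longest palindromic substring: "fcf" with length 3

3


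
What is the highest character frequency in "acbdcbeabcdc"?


Input: acbdcbeabcdc
Character counts:
  'a': 2
  'b': 3
  'c': 4
  'd': 2
  'e': 1
Maximum frequency: 4

4


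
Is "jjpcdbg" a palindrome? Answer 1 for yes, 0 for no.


Input: jjpcdbg
Reversed: gbdcpjj
  Compare pos 0 ('j') with pos 6 ('g'): MISMATCH
  Compare pos 1 ('j') with pos 5 ('b'): MISMATCH
  Compare pos 2 ('p') with pos 4 ('d'): MISMATCH
Result: not a palindrome

0


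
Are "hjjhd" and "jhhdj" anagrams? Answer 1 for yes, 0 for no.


Strings: "hjjhd", "jhhdj"
Sorted first:  dhhjj
Sorted second: dhhjj
Sorted forms match => anagrams

1


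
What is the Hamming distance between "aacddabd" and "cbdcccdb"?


Comparing "aacddabd" and "cbdcccdb" position by position:
  Position 0: 'a' vs 'c' => differ
  Position 1: 'a' vs 'b' => differ
  Position 2: 'c' vs 'd' => differ
  Position 3: 'd' vs 'c' => differ
  Position 4: 'd' vs 'c' => differ
  Position 5: 'a' vs 'c' => differ
  Position 6: 'b' vs 'd' => differ
  Position 7: 'd' vs 'b' => differ
Total differences (Hamming distance): 8

8


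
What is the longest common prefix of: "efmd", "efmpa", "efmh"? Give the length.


Words: efmd, efmpa, efmh
  Position 0: all 'e' => match
  Position 1: all 'f' => match
  Position 2: all 'm' => match
  Position 3: ('d', 'p', 'h') => mismatch, stop
LCP = "efm" (length 3)

3


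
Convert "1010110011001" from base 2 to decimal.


Input: "1010110011001" in base 2
Positional expansion:
  Digit '1' (value 1) x 2^12 = 4096
  Digit '0' (value 0) x 2^11 = 0
  Digit '1' (value 1) x 2^10 = 1024
  Digit '0' (value 0) x 2^9 = 0
  Digit '1' (value 1) x 2^8 = 256
  Digit '1' (value 1) x 2^7 = 128
  Digit '0' (value 0) x 2^6 = 0
  Digit '0' (value 0) x 2^5 = 0
  Digit '1' (value 1) x 2^4 = 16
  Digit '1' (value 1) x 2^3 = 8
  Digit '0' (value 0) x 2^2 = 0
  Digit '0' (value 0) x 2^1 = 0
  Digit '1' (value 1) x 2^0 = 1
Sum = 5529

5529


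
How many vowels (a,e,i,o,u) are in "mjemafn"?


Input: mjemafn
Checking each character:
  'm' at position 0: consonant
  'j' at position 1: consonant
  'e' at position 2: vowel (running total: 1)
  'm' at position 3: consonant
  'a' at position 4: vowel (running total: 2)
  'f' at position 5: consonant
  'n' at position 6: consonant
Total vowels: 2

2


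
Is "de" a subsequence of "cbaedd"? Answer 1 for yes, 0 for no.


Check if "de" is a subsequence of "cbaedd"
Greedy scan:
  Position 0 ('c'): no match needed
  Position 1 ('b'): no match needed
  Position 2 ('a'): no match needed
  Position 3 ('e'): no match needed
  Position 4 ('d'): matches sub[0] = 'd'
  Position 5 ('d'): no match needed
Only matched 1/2 characters => not a subsequence

0


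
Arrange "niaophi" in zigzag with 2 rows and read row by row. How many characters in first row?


Zigzag "niaophi" into 2 rows:
Placing characters:
  'n' => row 0
  'i' => row 1
  'a' => row 0
  'o' => row 1
  'p' => row 0
  'h' => row 1
  'i' => row 0
Rows:
  Row 0: "napi"
  Row 1: "ioh"
First row length: 4

4


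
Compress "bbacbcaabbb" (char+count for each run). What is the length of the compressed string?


Input: bbacbcaabbb
Runs:
  'b' x 2 => "b2"
  'a' x 1 => "a1"
  'c' x 1 => "c1"
  'b' x 1 => "b1"
  'c' x 1 => "c1"
  'a' x 2 => "a2"
  'b' x 3 => "b3"
Compressed: "b2a1c1b1c1a2b3"
Compressed length: 14

14


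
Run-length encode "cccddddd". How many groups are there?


Input: cccddddd
Scanning for consecutive runs:
  Group 1: 'c' x 3 (positions 0-2)
  Group 2: 'd' x 5 (positions 3-7)
Total groups: 2

2


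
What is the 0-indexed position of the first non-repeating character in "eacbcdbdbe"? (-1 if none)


Input: eacbcdbdbe
Character frequencies:
  'a': 1
  'b': 3
  'c': 2
  'd': 2
  'e': 2
Scanning left to right for freq == 1:
  Position 0 ('e'): freq=2, skip
  Position 1 ('a'): unique! => answer = 1

1


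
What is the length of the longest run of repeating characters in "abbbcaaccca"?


Input: "abbbcaaccca"
Scanning for longest run:
  Position 1 ('b'): new char, reset run to 1
  Position 2 ('b'): continues run of 'b', length=2
  Position 3 ('b'): continues run of 'b', length=3
  Position 4 ('c'): new char, reset run to 1
  Position 5 ('a'): new char, reset run to 1
  Position 6 ('a'): continues run of 'a', length=2
  Position 7 ('c'): new char, reset run to 1
  Position 8 ('c'): continues run of 'c', length=2
  Position 9 ('c'): continues run of 'c', length=3
  Position 10 ('a'): new char, reset run to 1
Longest run: 'b' with length 3

3


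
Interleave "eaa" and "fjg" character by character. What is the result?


Interleaving "eaa" and "fjg":
  Position 0: 'e' from first, 'f' from second => "ef"
  Position 1: 'a' from first, 'j' from second => "aj"
  Position 2: 'a' from first, 'g' from second => "ag"
Result: efajag

efajag


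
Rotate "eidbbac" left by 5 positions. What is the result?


Input: "eidbbac", rotate left by 5
First 5 characters: "eidbb"
Remaining characters: "ac"
Concatenate remaining + first: "ac" + "eidbb" = "aceidbb"

aceidbb


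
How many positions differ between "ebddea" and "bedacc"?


Comparing "ebddea" and "bedacc" position by position:
  Position 0: 'e' vs 'b' => DIFFER
  Position 1: 'b' vs 'e' => DIFFER
  Position 2: 'd' vs 'd' => same
  Position 3: 'd' vs 'a' => DIFFER
  Position 4: 'e' vs 'c' => DIFFER
  Position 5: 'a' vs 'c' => DIFFER
Positions that differ: 5

5


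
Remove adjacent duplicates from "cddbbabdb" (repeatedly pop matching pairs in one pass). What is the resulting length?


Input: cddbbabdb
Stack-based adjacent duplicate removal:
  Read 'c': push. Stack: c
  Read 'd': push. Stack: cd
  Read 'd': matches stack top 'd' => pop. Stack: c
  Read 'b': push. Stack: cb
  Read 'b': matches stack top 'b' => pop. Stack: c
  Read 'a': push. Stack: ca
  Read 'b': push. Stack: cab
  Read 'd': push. Stack: cabd
  Read 'b': push. Stack: cabdb
Final stack: "cabdb" (length 5)

5


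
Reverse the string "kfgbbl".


Input: kfgbbl
Reading characters right to left:
  Position 5: 'l'
  Position 4: 'b'
  Position 3: 'b'
  Position 2: 'g'
  Position 1: 'f'
  Position 0: 'k'
Reversed: lbbgfk

lbbgfk


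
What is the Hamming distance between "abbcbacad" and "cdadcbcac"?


Comparing "abbcbacad" and "cdadcbcac" position by position:
  Position 0: 'a' vs 'c' => differ
  Position 1: 'b' vs 'd' => differ
  Position 2: 'b' vs 'a' => differ
  Position 3: 'c' vs 'd' => differ
  Position 4: 'b' vs 'c' => differ
  Position 5: 'a' vs 'b' => differ
  Position 6: 'c' vs 'c' => same
  Position 7: 'a' vs 'a' => same
  Position 8: 'd' vs 'c' => differ
Total differences (Hamming distance): 7

7


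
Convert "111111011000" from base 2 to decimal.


Input: "111111011000" in base 2
Positional expansion:
  Digit '1' (value 1) x 2^11 = 2048
  Digit '1' (value 1) x 2^10 = 1024
  Digit '1' (value 1) x 2^9 = 512
  Digit '1' (value 1) x 2^8 = 256
  Digit '1' (value 1) x 2^7 = 128
  Digit '1' (value 1) x 2^6 = 64
  Digit '0' (value 0) x 2^5 = 0
  Digit '1' (value 1) x 2^4 = 16
  Digit '1' (value 1) x 2^3 = 8
  Digit '0' (value 0) x 2^2 = 0
  Digit '0' (value 0) x 2^1 = 0
  Digit '0' (value 0) x 2^0 = 0
Sum = 4056

4056


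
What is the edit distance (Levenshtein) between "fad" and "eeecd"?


Computing edit distance: "fad" -> "eeecd"
DP table:
           e    e    e    c    d
      0    1    2    3    4    5
  f   1    1    2    3    4    5
  a   2    2    2    3    4    5
  d   3    3    3    3    4    4
Edit distance = dp[3][5] = 4

4


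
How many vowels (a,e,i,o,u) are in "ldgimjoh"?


Input: ldgimjoh
Checking each character:
  'l' at position 0: consonant
  'd' at position 1: consonant
  'g' at position 2: consonant
  'i' at position 3: vowel (running total: 1)
  'm' at position 4: consonant
  'j' at position 5: consonant
  'o' at position 6: vowel (running total: 2)
  'h' at position 7: consonant
Total vowels: 2

2


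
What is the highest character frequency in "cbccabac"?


Input: cbccabac
Character counts:
  'a': 2
  'b': 2
  'c': 4
Maximum frequency: 4

4


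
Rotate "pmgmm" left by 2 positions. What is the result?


Input: "pmgmm", rotate left by 2
First 2 characters: "pm"
Remaining characters: "gmm"
Concatenate remaining + first: "gmm" + "pm" = "gmmpm"

gmmpm


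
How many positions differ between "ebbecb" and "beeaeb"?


Comparing "ebbecb" and "beeaeb" position by position:
  Position 0: 'e' vs 'b' => DIFFER
  Position 1: 'b' vs 'e' => DIFFER
  Position 2: 'b' vs 'e' => DIFFER
  Position 3: 'e' vs 'a' => DIFFER
  Position 4: 'c' vs 'e' => DIFFER
  Position 5: 'b' vs 'b' => same
Positions that differ: 5

5


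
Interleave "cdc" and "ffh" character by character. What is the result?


Interleaving "cdc" and "ffh":
  Position 0: 'c' from first, 'f' from second => "cf"
  Position 1: 'd' from first, 'f' from second => "df"
  Position 2: 'c' from first, 'h' from second => "ch"
Result: cfdfch

cfdfch


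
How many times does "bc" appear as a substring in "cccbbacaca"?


Searching for "bc" in "cccbbacaca"
Scanning each position:
  Position 0: "cc" => no
  Position 1: "cc" => no
  Position 2: "cb" => no
  Position 3: "bb" => no
  Position 4: "ba" => no
  Position 5: "ac" => no
  Position 6: "ca" => no
  Position 7: "ac" => no
  Position 8: "ca" => no
Total occurrences: 0

0


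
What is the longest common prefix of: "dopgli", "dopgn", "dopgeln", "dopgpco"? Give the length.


Words: dopgli, dopgn, dopgeln, dopgpco
  Position 0: all 'd' => match
  Position 1: all 'o' => match
  Position 2: all 'p' => match
  Position 3: all 'g' => match
  Position 4: ('l', 'n', 'e', 'p') => mismatch, stop
LCP = "dopg" (length 4)

4


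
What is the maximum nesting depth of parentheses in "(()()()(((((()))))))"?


Input: "(()()()(((((()))))))"
Tracking depth:
  Position 0 '(': depth becomes 1
  Position 1 '(': depth becomes 2
  Position 2 ')': depth becomes 1
  Position 3 '(': depth becomes 2
  Position 4 ')': depth becomes 1
  Position 5 '(': depth becomes 2
  Position 6 ')': depth becomes 1
  Position 7 '(': depth becomes 2
  Position 8 '(': depth becomes 3
  Position 9 '(': depth becomes 4
  Position 10 '(': depth becomes 5
  Position 11 '(': depth becomes 6
  Position 12 '(': depth becomes 7
  Position 13 ')': depth becomes 6
  Position 14 ')': depth becomes 5
  Position 15 ')': depth becomes 4
  Position 16 ')': depth becomes 3
  Position 17 ')': depth becomes 2
  Position 18 ')': depth becomes 1
  Position 19 ')': depth becomes 0
Maximum depth reached: 7

7


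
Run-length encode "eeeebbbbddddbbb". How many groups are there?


Input: eeeebbbbddddbbb
Scanning for consecutive runs:
  Group 1: 'e' x 4 (positions 0-3)
  Group 2: 'b' x 4 (positions 4-7)
  Group 3: 'd' x 4 (positions 8-11)
  Group 4: 'b' x 3 (positions 12-14)
Total groups: 4

4


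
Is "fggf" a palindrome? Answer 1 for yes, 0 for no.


Input: fggf
Reversed: fggf
  Compare pos 0 ('f') with pos 3 ('f'): match
  Compare pos 1 ('g') with pos 2 ('g'): match
Result: palindrome

1


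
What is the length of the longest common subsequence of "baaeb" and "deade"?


LCS of "baaeb" and "deade"
DP table:
           d    e    a    d    e
      0    0    0    0    0    0
  b   0    0    0    0    0    0
  a   0    0    0    1    1    1
  a   0    0    0    1    1    1
  e   0    0    1    1    1    2
  b   0    0    1    1    1    2
LCS length = dp[5][5] = 2

2


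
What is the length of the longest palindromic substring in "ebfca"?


Input: "ebfca"
Checking substrings for palindromes:
  No multi-char palindromic substrings found
Longest palindromic substring: "e" with length 1

1


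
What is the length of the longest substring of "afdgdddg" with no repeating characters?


Input: "afdgdddg"
Sliding window (track last position of each char):
  Position 0 ('a'): window [0,0] length 1 -- new best
  Position 1 ('f'): window [0,1] length 2 -- new best
  Position 2 ('d'): window [0,2] length 3 -- new best
  Position 3 ('g'): window [0,3] length 4 -- new best
  Position 4 ('d'): repeat (last at 2), move window start to 3
  Position 4 ('d'): window [3,4] length 2
  Position 5 ('d'): repeat (last at 4), move window start to 5
  Position 5 ('d'): window [5,5] length 1
  Position 6 ('d'): repeat (last at 5), move window start to 6
  Position 6 ('d'): window [6,6] length 1
  Position 7 ('g'): window [6,7] length 2
Longest substring with no repeats: "afdg" with length 4

4


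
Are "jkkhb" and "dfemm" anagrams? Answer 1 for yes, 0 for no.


Strings: "jkkhb", "dfemm"
Sorted first:  bhjkk
Sorted second: defmm
Differ at position 0: 'b' vs 'd' => not anagrams

0


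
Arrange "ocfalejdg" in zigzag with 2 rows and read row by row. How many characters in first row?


Zigzag "ocfalejdg" into 2 rows:
Placing characters:
  'o' => row 0
  'c' => row 1
  'f' => row 0
  'a' => row 1
  'l' => row 0
  'e' => row 1
  'j' => row 0
  'd' => row 1
  'g' => row 0
Rows:
  Row 0: "ofljg"
  Row 1: "caed"
First row length: 5

5


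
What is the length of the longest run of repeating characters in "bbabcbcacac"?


Input: "bbabcbcacac"
Scanning for longest run:
  Position 1 ('b'): continues run of 'b', length=2
  Position 2 ('a'): new char, reset run to 1
  Position 3 ('b'): new char, reset run to 1
  Position 4 ('c'): new char, reset run to 1
  Position 5 ('b'): new char, reset run to 1
  Position 6 ('c'): new char, reset run to 1
  Position 7 ('a'): new char, reset run to 1
  Position 8 ('c'): new char, reset run to 1
  Position 9 ('a'): new char, reset run to 1
  Position 10 ('c'): new char, reset run to 1
Longest run: 'b' with length 2

2


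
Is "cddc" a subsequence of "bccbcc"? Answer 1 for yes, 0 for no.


Check if "cddc" is a subsequence of "bccbcc"
Greedy scan:
  Position 0 ('b'): no match needed
  Position 1 ('c'): matches sub[0] = 'c'
  Position 2 ('c'): no match needed
  Position 3 ('b'): no match needed
  Position 4 ('c'): no match needed
  Position 5 ('c'): no match needed
Only matched 1/4 characters => not a subsequence

0


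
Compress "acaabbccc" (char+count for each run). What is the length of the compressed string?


Input: acaabbccc
Runs:
  'a' x 1 => "a1"
  'c' x 1 => "c1"
  'a' x 2 => "a2"
  'b' x 2 => "b2"
  'c' x 3 => "c3"
Compressed: "a1c1a2b2c3"
Compressed length: 10

10


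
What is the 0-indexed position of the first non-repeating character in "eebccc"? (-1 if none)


Input: eebccc
Character frequencies:
  'b': 1
  'c': 3
  'e': 2
Scanning left to right for freq == 1:
  Position 0 ('e'): freq=2, skip
  Position 1 ('e'): freq=2, skip
  Position 2 ('b'): unique! => answer = 2

2


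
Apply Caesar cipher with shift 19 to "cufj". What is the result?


Caesar cipher: shift "cufj" by 19
  'c' (pos 2) + 19 = pos 21 = 'v'
  'u' (pos 20) + 19 = pos 13 = 'n'
  'f' (pos 5) + 19 = pos 24 = 'y'
  'j' (pos 9) + 19 = pos 2 = 'c'
Result: vnyc

vnyc


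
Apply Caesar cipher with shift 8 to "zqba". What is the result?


Caesar cipher: shift "zqba" by 8
  'z' (pos 25) + 8 = pos 7 = 'h'
  'q' (pos 16) + 8 = pos 24 = 'y'
  'b' (pos 1) + 8 = pos 9 = 'j'
  'a' (pos 0) + 8 = pos 8 = 'i'
Result: hyji

hyji


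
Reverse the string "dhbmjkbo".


Input: dhbmjkbo
Reading characters right to left:
  Position 7: 'o'
  Position 6: 'b'
  Position 5: 'k'
  Position 4: 'j'
  Position 3: 'm'
  Position 2: 'b'
  Position 1: 'h'
  Position 0: 'd'
Reversed: obkjmbhd

obkjmbhd


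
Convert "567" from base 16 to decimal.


Input: "567" in base 16
Positional expansion:
  Digit '5' (value 5) x 16^2 = 1280
  Digit '6' (value 6) x 16^1 = 96
  Digit '7' (value 7) x 16^0 = 7
Sum = 1383

1383


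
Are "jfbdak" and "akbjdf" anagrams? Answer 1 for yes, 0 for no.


Strings: "jfbdak", "akbjdf"
Sorted first:  abdfjk
Sorted second: abdfjk
Sorted forms match => anagrams

1


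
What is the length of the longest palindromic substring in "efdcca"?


Input: "efdcca"
Checking substrings for palindromes:
  [3:5] "cc" (len 2) => palindrome
Longest palindromic substring: "cc" with length 2

2


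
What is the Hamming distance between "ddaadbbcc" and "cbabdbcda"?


Comparing "ddaadbbcc" and "cbabdbcda" position by position:
  Position 0: 'd' vs 'c' => differ
  Position 1: 'd' vs 'b' => differ
  Position 2: 'a' vs 'a' => same
  Position 3: 'a' vs 'b' => differ
  Position 4: 'd' vs 'd' => same
  Position 5: 'b' vs 'b' => same
  Position 6: 'b' vs 'c' => differ
  Position 7: 'c' vs 'd' => differ
  Position 8: 'c' vs 'a' => differ
Total differences (Hamming distance): 6

6


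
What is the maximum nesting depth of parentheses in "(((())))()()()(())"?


Input: "(((())))()()()(())"
Tracking depth:
  Position 0 '(': depth becomes 1
  Position 1 '(': depth becomes 2
  Position 2 '(': depth becomes 3
  Position 3 '(': depth becomes 4
  Position 4 ')': depth becomes 3
  Position 5 ')': depth becomes 2
  Position 6 ')': depth becomes 1
  Position 7 ')': depth becomes 0
  Position 8 '(': depth becomes 1
  Position 9 ')': depth becomes 0
  Position 10 '(': depth becomes 1
  Position 11 ')': depth becomes 0
  Position 12 '(': depth becomes 1
  Position 13 ')': depth becomes 0
  Position 14 '(': depth becomes 1
  Position 15 '(': depth becomes 2
  Position 16 ')': depth becomes 1
  Position 17 ')': depth becomes 0
Maximum depth reached: 4

4


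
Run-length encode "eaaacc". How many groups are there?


Input: eaaacc
Scanning for consecutive runs:
  Group 1: 'e' x 1 (positions 0-0)
  Group 2: 'a' x 3 (positions 1-3)
  Group 3: 'c' x 2 (positions 4-5)
Total groups: 3

3


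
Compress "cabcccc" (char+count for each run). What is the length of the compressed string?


Input: cabcccc
Runs:
  'c' x 1 => "c1"
  'a' x 1 => "a1"
  'b' x 1 => "b1"
  'c' x 4 => "c4"
Compressed: "c1a1b1c4"
Compressed length: 8

8


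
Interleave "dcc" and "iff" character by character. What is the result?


Interleaving "dcc" and "iff":
  Position 0: 'd' from first, 'i' from second => "di"
  Position 1: 'c' from first, 'f' from second => "cf"
  Position 2: 'c' from first, 'f' from second => "cf"
Result: dicfcf

dicfcf


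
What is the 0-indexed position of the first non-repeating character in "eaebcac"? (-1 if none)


Input: eaebcac
Character frequencies:
  'a': 2
  'b': 1
  'c': 2
  'e': 2
Scanning left to right for freq == 1:
  Position 0 ('e'): freq=2, skip
  Position 1 ('a'): freq=2, skip
  Position 2 ('e'): freq=2, skip
  Position 3 ('b'): unique! => answer = 3

3


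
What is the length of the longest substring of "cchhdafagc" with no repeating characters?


Input: "cchhdafagc"
Sliding window (track last position of each char):
  Position 0 ('c'): window [0,0] length 1 -- new best
  Position 1 ('c'): repeat (last at 0), move window start to 1
  Position 1 ('c'): window [1,1] length 1
  Position 2 ('h'): window [1,2] length 2 -- new best
  Position 3 ('h'): repeat (last at 2), move window start to 3
  Position 3 ('h'): window [3,3] length 1
  Position 4 ('d'): window [3,4] length 2
  Position 5 ('a'): window [3,5] length 3 -- new best
  Position 6 ('f'): window [3,6] length 4 -- new best
  Position 7 ('a'): repeat (last at 5), move window start to 6
  Position 7 ('a'): window [6,7] length 2
  Position 8 ('g'): window [6,8] length 3
  Position 9 ('c'): window [6,9] length 4
Longest substring with no repeats: "hdaf" with length 4

4


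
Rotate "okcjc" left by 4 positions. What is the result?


Input: "okcjc", rotate left by 4
First 4 characters: "okcj"
Remaining characters: "c"
Concatenate remaining + first: "c" + "okcj" = "cokcj"

cokcj


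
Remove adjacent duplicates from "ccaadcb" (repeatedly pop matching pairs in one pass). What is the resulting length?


Input: ccaadcb
Stack-based adjacent duplicate removal:
  Read 'c': push. Stack: c
  Read 'c': matches stack top 'c' => pop. Stack: (empty)
  Read 'a': push. Stack: a
  Read 'a': matches stack top 'a' => pop. Stack: (empty)
  Read 'd': push. Stack: d
  Read 'c': push. Stack: dc
  Read 'b': push. Stack: dcb
Final stack: "dcb" (length 3)

3


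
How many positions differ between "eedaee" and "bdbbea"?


Comparing "eedaee" and "bdbbea" position by position:
  Position 0: 'e' vs 'b' => DIFFER
  Position 1: 'e' vs 'd' => DIFFER
  Position 2: 'd' vs 'b' => DIFFER
  Position 3: 'a' vs 'b' => DIFFER
  Position 4: 'e' vs 'e' => same
  Position 5: 'e' vs 'a' => DIFFER
Positions that differ: 5

5


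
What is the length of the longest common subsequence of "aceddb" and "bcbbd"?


LCS of "aceddb" and "bcbbd"
DP table:
           b    c    b    b    d
      0    0    0    0    0    0
  a   0    0    0    0    0    0
  c   0    0    1    1    1    1
  e   0    0    1    1    1    1
  d   0    0    1    1    1    2
  d   0    0    1    1    1    2
  b   0    1    1    2    2    2
LCS length = dp[6][5] = 2

2


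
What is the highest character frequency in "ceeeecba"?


Input: ceeeecba
Character counts:
  'a': 1
  'b': 1
  'c': 2
  'e': 4
Maximum frequency: 4

4


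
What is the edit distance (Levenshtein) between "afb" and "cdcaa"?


Computing edit distance: "afb" -> "cdcaa"
DP table:
           c    d    c    a    a
      0    1    2    3    4    5
  a   1    1    2    3    3    4
  f   2    2    2    3    4    4
  b   3    3    3    3    4    5
Edit distance = dp[3][5] = 5

5


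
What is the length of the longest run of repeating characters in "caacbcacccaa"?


Input: "caacbcacccaa"
Scanning for longest run:
  Position 1 ('a'): new char, reset run to 1
  Position 2 ('a'): continues run of 'a', length=2
  Position 3 ('c'): new char, reset run to 1
  Position 4 ('b'): new char, reset run to 1
  Position 5 ('c'): new char, reset run to 1
  Position 6 ('a'): new char, reset run to 1
  Position 7 ('c'): new char, reset run to 1
  Position 8 ('c'): continues run of 'c', length=2
  Position 9 ('c'): continues run of 'c', length=3
  Position 10 ('a'): new char, reset run to 1
  Position 11 ('a'): continues run of 'a', length=2
Longest run: 'c' with length 3

3


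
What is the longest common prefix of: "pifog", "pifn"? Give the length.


Words: pifog, pifn
  Position 0: all 'p' => match
  Position 1: all 'i' => match
  Position 2: all 'f' => match
  Position 3: ('o', 'n') => mismatch, stop
LCP = "pif" (length 3)

3


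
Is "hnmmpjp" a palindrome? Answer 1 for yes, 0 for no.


Input: hnmmpjp
Reversed: pjpmmnh
  Compare pos 0 ('h') with pos 6 ('p'): MISMATCH
  Compare pos 1 ('n') with pos 5 ('j'): MISMATCH
  Compare pos 2 ('m') with pos 4 ('p'): MISMATCH
Result: not a palindrome

0


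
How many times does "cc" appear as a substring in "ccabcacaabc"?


Searching for "cc" in "ccabcacaabc"
Scanning each position:
  Position 0: "cc" => MATCH
  Position 1: "ca" => no
  Position 2: "ab" => no
  Position 3: "bc" => no
  Position 4: "ca" => no
  Position 5: "ac" => no
  Position 6: "ca" => no
  Position 7: "aa" => no
  Position 8: "ab" => no
  Position 9: "bc" => no
Total occurrences: 1

1


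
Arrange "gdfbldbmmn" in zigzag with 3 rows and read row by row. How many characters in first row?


Zigzag "gdfbldbmmn" into 3 rows:
Placing characters:
  'g' => row 0
  'd' => row 1
  'f' => row 2
  'b' => row 1
  'l' => row 0
  'd' => row 1
  'b' => row 2
  'm' => row 1
  'm' => row 0
  'n' => row 1
Rows:
  Row 0: "glm"
  Row 1: "dbdmn"
  Row 2: "fb"
First row length: 3

3


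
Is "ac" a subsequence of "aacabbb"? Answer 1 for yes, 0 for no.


Check if "ac" is a subsequence of "aacabbb"
Greedy scan:
  Position 0 ('a'): matches sub[0] = 'a'
  Position 1 ('a'): no match needed
  Position 2 ('c'): matches sub[1] = 'c'
  Position 3 ('a'): no match needed
  Position 4 ('b'): no match needed
  Position 5 ('b'): no match needed
  Position 6 ('b'): no match needed
All 2 characters matched => is a subsequence

1


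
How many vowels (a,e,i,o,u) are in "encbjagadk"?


Input: encbjagadk
Checking each character:
  'e' at position 0: vowel (running total: 1)
  'n' at position 1: consonant
  'c' at position 2: consonant
  'b' at position 3: consonant
  'j' at position 4: consonant
  'a' at position 5: vowel (running total: 2)
  'g' at position 6: consonant
  'a' at position 7: vowel (running total: 3)
  'd' at position 8: consonant
  'k' at position 9: consonant
Total vowels: 3

3


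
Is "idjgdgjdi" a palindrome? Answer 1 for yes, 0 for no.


Input: idjgdgjdi
Reversed: idjgdgjdi
  Compare pos 0 ('i') with pos 8 ('i'): match
  Compare pos 1 ('d') with pos 7 ('d'): match
  Compare pos 2 ('j') with pos 6 ('j'): match
  Compare pos 3 ('g') with pos 5 ('g'): match
Result: palindrome

1


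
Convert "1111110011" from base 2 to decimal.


Input: "1111110011" in base 2
Positional expansion:
  Digit '1' (value 1) x 2^9 = 512
  Digit '1' (value 1) x 2^8 = 256
  Digit '1' (value 1) x 2^7 = 128
  Digit '1' (value 1) x 2^6 = 64
  Digit '1' (value 1) x 2^5 = 32
  Digit '1' (value 1) x 2^4 = 16
  Digit '0' (value 0) x 2^3 = 0
  Digit '0' (value 0) x 2^2 = 0
  Digit '1' (value 1) x 2^1 = 2
  Digit '1' (value 1) x 2^0 = 1
Sum = 1011

1011


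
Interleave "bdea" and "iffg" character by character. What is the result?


Interleaving "bdea" and "iffg":
  Position 0: 'b' from first, 'i' from second => "bi"
  Position 1: 'd' from first, 'f' from second => "df"
  Position 2: 'e' from first, 'f' from second => "ef"
  Position 3: 'a' from first, 'g' from second => "ag"
Result: bidfefag

bidfefag


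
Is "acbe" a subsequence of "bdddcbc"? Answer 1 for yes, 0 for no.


Check if "acbe" is a subsequence of "bdddcbc"
Greedy scan:
  Position 0 ('b'): no match needed
  Position 1 ('d'): no match needed
  Position 2 ('d'): no match needed
  Position 3 ('d'): no match needed
  Position 4 ('c'): no match needed
  Position 5 ('b'): no match needed
  Position 6 ('c'): no match needed
Only matched 0/4 characters => not a subsequence

0


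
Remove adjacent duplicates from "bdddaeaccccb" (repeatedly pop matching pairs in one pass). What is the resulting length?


Input: bdddaeaccccb
Stack-based adjacent duplicate removal:
  Read 'b': push. Stack: b
  Read 'd': push. Stack: bd
  Read 'd': matches stack top 'd' => pop. Stack: b
  Read 'd': push. Stack: bd
  Read 'a': push. Stack: bda
  Read 'e': push. Stack: bdae
  Read 'a': push. Stack: bdaea
  Read 'c': push. Stack: bdaeac
  Read 'c': matches stack top 'c' => pop. Stack: bdaea
  Read 'c': push. Stack: bdaeac
  Read 'c': matches stack top 'c' => pop. Stack: bdaea
  Read 'b': push. Stack: bdaeab
Final stack: "bdaeab" (length 6)

6


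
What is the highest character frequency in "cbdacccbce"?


Input: cbdacccbce
Character counts:
  'a': 1
  'b': 2
  'c': 5
  'd': 1
  'e': 1
Maximum frequency: 5

5
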